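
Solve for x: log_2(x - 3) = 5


Convert to exponential form: x - 3 = 2^5 = 32
x = 32 + 3 = 35
Check: log_2(35 - 3) = log_2(32) = log_2(32) = 5 ✓

x = 35


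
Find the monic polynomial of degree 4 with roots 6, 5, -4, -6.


A monic polynomial with roots 6, 5, -4, -6 is:
p(x) = (x - 6)(x - 5)(x + 4)(x + 6)
After multiplying by (x - 6): x - 6
After multiplying by (x - 5): x^2 - 11x + 30
After multiplying by (x + 4): x^3 - 7x^2 - 14x + 120
After multiplying by (x + 6): x^4 - x^3 - 56x^2 + 36x + 720

x^4 - x^3 - 56x^2 + 36x + 720


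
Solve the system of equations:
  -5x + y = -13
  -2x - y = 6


Using Cramer's rule:
Determinant D = (-5)(-1) - (-2)(1) = 5 + 2 = 7
Dx = (-13)(-1) - (6)(1) = 13 - 6 = 7
Dy = (-5)(6) - (-2)(-13) = -30 - 26 = -56
x = Dx/D = 7/7 = 1
y = Dy/D = -56/7 = -8

x = 1, y = -8


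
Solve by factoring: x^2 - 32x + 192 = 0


We need two numbers that multiply to 192 and add to -32.
Those numbers are -24 and -8 (since (-24) * (-8) = 192 and (-24) + (-8) = -32).
So x^2 - 32x + 192 = (x - 24)(x - 8) = 0
Setting each factor to zero: x = 24 or x = 8

x = 8, x = 24


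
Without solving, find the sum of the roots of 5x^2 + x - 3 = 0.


By Vieta's formulas for ax^2 + bx + c = 0:
  Sum of roots = -b/a
  Product of roots = c/a

Here a = 5, b = 1, c = -3
Sum = -(1)/5 = -1/5
Product = -3/5 = -3/5

Sum = -1/5


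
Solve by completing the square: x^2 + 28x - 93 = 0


Start: x^2 + 28x - 93 = 0
Move constant: x^2 + 28x = 93
Half of 28 is 14, squared is 196
Add 196 to both sides: x^2 + 28x + 196 = 289
(x + 14)^2 = 289
x + 14 = ±17
x = -14 + 17 = 3 or x = -14 - 17 = -31

x = -31, x = 3


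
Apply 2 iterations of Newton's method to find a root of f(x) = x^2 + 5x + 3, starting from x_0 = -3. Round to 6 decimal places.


Newton's method: x_(n+1) = x_n - f(x_n)/f'(x_n)
f(x) = x^2 + 5x + 3
f'(x) = 2x + 5

Iteration 1:
  f(-3.000000) = -3.000000
  f'(-3.000000) = -1.000000
  x_1 = -3.000000 - (-3.000000)/(-1.000000) = -6.000000

Iteration 2:
  f(-6.000000) = 9.000000
  f'(-6.000000) = -7.000000
  x_2 = -6.000000 - (9.000000)/(-7.000000) = -4.714286

x_2 = -4.714286


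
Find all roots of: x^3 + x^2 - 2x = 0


The constant term is 0, so x = 0 is a root. Factor out x:
  x^2 + x - 2 = 0
Solve the quadratic x^2 + x - 2 = 0: discriminant = 1^2 - 4(1)(-2) = 1 + 8 = 9.
sqrt(9) = 3, so x = (-1 ± 3)/2: x = 1 or x = -2.
Collecting all roots found:

x = -2, x = 0, x = 1


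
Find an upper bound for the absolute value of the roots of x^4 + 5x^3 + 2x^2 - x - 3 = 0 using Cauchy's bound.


Cauchy's bound: all roots r satisfy |r| <= 1 + max(|a_i/a_n|) for i = 0,...,n-1
where a_n is the leading coefficient.

Coefficients: [1, 5, 2, -1, -3]
Leading coefficient a_n = 1
Ratios |a_i/a_n|: 5, 2, 1, 3
Maximum ratio: 5
Cauchy's bound: |r| <= 1 + 5 = 6

Upper bound = 6


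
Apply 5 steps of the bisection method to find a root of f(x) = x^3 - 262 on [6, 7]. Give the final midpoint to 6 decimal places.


f(x) = x^3 - 262
f(6) = -46 < 0
f(7) = 81 > 0

Step 1: midpoint = (6.000000 + 7.000000)/2 = 6.500000
  f(6.500000) = 12.625000
  f(mid) > 0, so root is in [6.000000, 6.500000]

Step 2: midpoint = (6.000000 + 6.500000)/2 = 6.250000
  f(6.250000) = -17.859375
  f(mid) < 0, so root is in [6.250000, 6.500000]

Step 3: midpoint = (6.250000 + 6.500000)/2 = 6.375000
  f(6.375000) = -2.916016
  f(mid) < 0, so root is in [6.375000, 6.500000]

Step 4: midpoint = (6.375000 + 6.500000)/2 = 6.437500
  f(6.437500) = 4.779053
  f(mid) > 0, so root is in [6.375000, 6.437500]

Step 5: midpoint = (6.375000 + 6.437500)/2 = 6.406250
  f(6.406250) = 0.912750
  f(mid) > 0, so root is in [6.375000, 6.406250]

midpoint = 6.406250


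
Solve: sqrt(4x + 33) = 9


Square both sides: 4x + 33 = 9^2 = 81
4x = 81 - 33 = 48
x = 12
Check: sqrt(4*12 + 33) = sqrt(81) = 9 ✓

x = 12


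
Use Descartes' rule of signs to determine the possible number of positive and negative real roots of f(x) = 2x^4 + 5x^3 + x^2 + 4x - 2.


Descartes' rule of signs:

For positive roots, count sign changes in f(x) = 2x^4 + 5x^3 + x^2 + 4x - 2:
Signs of coefficients: +, +, +, +, -
Number of sign changes: 1
Possible positive real roots: 1

For negative roots, examine f(-x) = 2x^4 - 5x^3 + x^2 - 4x - 2:
Signs of coefficients: +, -, +, -, -
Number of sign changes: 3
Possible negative real roots: 3, 1

Positive roots: 1; Negative roots: 3 or 1


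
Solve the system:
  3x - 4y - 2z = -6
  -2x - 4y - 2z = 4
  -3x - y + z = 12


Using Cramer's rule. Expand each determinant along the first row.
D  = 3*[(-4)*1 - (-2)*(-1)] - (-4)*[(-2)*1 - (-2)*(-3)] + (-2)*[(-2)*(-1) - (-4)*(-3)]
  = 3*(-6) - (-4)*(-8) + (-2)*(-10) = -30
Dx = (-6)*[(-4)*1 - (-2)*(-1)] - (-4)*[4*1 - (-2)*12] + (-2)*[4*(-1) - (-4)*12]
  = (-6)*(-6) - (-4)*(28) + (-2)*(44) = 60
Dy = 3*[4*1 - (-2)*12] - (-6)*[(-2)*1 - (-2)*(-3)] + (-2)*[(-2)*12 - 4*(-3)]
  = 3*(28) - (-6)*(-8) + (-2)*(-12) = 60
Dz = 3*[(-4)*12 - 4*(-1)] - (-4)*[(-2)*12 - 4*(-3)] + (-6)*[(-2)*(-1) - (-4)*(-3)]
  = 3*(-44) - (-4)*(-12) + (-6)*(-10) = -120
x = Dx/D = 60/-30 = -2, y = Dy/D = 60/-30 = -2, z = Dz/D = -120/-30 = 4
Check eq1: (3)(-2) + (-4)(-2) + (-2)(4) = -6 = -6 ✓
Check eq2: (-2)(-2) + (-4)(-2) + (-2)(4) = 4 = 4 ✓
Check eq3: (-3)(-2) + (-1)(-2) + (1)(4) = 12 = 12 ✓

x = -2, y = -2, z = 4


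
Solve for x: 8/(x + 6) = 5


Multiply both sides by (x + 6): 8 = 5(x + 6)
Distribute: 8 = 5x + 30
5x = 8 - 30 = -22
x = -22/5

x = -22/5


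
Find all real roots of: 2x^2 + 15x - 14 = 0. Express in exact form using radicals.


Using the quadratic formula: x = (-b ± sqrt(b^2 - 4ac)) / (2a)
Here a = 2, b = 15, c = -14
Discriminant = b^2 - 4ac = 15^2 - 4(2)(-14) = 225 + 112 = 337
Since discriminant = 337 > 0, there are two real roots.
x = (-15 ± sqrt(337)) / 4
Numerically: x ≈ 0.8394 or x ≈ -8.3394

x = (-15 + sqrt(337)) / 4 or x = (-15 - sqrt(337)) / 4


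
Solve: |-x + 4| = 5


An absolute value equation |expr| = 5 gives two cases:
Case 1: -x + 4 = 5
  -x = 1, so x = -1
Case 2: -x + 4 = -5
  -x = -9, so x = 9

x = -1, x = 9


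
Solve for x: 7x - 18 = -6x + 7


Starting with: 7x - 18 = -6x + 7
Move all x terms to left: (7 + 6)x = 7 + 18
Simplify: 13x = 25
Divide both sides by 13: x = 25/13

x = 25/13


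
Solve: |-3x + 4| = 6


An absolute value equation |expr| = 6 gives two cases:
Case 1: -3x + 4 = 6
  -3x = 2, so x = -2/3
Case 2: -3x + 4 = -6
  -3x = -10, so x = 10/3

x = -2/3, x = 10/3


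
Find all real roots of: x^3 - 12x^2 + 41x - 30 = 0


Let p(x) = x^3 - 12x^2 + 41x - 30. By the rational root theorem (leading coefficient 1), any rational root is an integer divisor of 30: try ±1, ±2, ... in turn.
Test x = 1: value = 0 ✓, so (x - 1) is a factor.
Synthetic division by (x - 1): bring down 1; 1(1) - 12 = -11; (-11)(1) + 41 = 30; 30(1) - 30 = 0 → quotient x^2 - 11x + 30, remainder 0.
Solve the quadratic x^2 - 11x + 30 = 0: discriminant = (-11)^2 - 4(1)(30) = 121 - 120 = 1.
sqrt(1) = 1, so x = (11 ± 1)/2: x = 6 or x = 5.

x = 1, x = 5, x = 6


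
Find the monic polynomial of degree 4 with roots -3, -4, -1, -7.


A monic polynomial with roots -3, -4, -1, -7 is:
p(x) = (x + 3)(x + 4)(x + 1)(x + 7)
After multiplying by (x + 3): x + 3
After multiplying by (x + 4): x^2 + 7x + 12
After multiplying by (x + 1): x^3 + 8x^2 + 19x + 12
After multiplying by (x + 7): x^4 + 15x^3 + 75x^2 + 145x + 84

x^4 + 15x^3 + 75x^2 + 145x + 84


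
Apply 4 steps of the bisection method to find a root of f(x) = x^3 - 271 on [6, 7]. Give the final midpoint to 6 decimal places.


f(x) = x^3 - 271
f(6) = -55 < 0
f(7) = 72 > 0

Step 1: midpoint = (6.000000 + 7.000000)/2 = 6.500000
  f(6.500000) = 3.625000
  f(mid) > 0, so root is in [6.000000, 6.500000]

Step 2: midpoint = (6.000000 + 6.500000)/2 = 6.250000
  f(6.250000) = -26.859375
  f(mid) < 0, so root is in [6.250000, 6.500000]

Step 3: midpoint = (6.250000 + 6.500000)/2 = 6.375000
  f(6.375000) = -11.916016
  f(mid) < 0, so root is in [6.375000, 6.500000]

Step 4: midpoint = (6.375000 + 6.500000)/2 = 6.437500
  f(6.437500) = -4.220947
  f(mid) < 0, so root is in [6.437500, 6.500000]

midpoint = 6.437500


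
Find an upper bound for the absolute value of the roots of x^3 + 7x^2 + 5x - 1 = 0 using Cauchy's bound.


Cauchy's bound: all roots r satisfy |r| <= 1 + max(|a_i/a_n|) for i = 0,...,n-1
where a_n is the leading coefficient.

Coefficients: [1, 7, 5, -1]
Leading coefficient a_n = 1
Ratios |a_i/a_n|: 7, 5, 1
Maximum ratio: 7
Cauchy's bound: |r| <= 1 + 7 = 8

Upper bound = 8


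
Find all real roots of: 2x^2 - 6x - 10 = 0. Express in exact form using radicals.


Using the quadratic formula: x = (-b ± sqrt(b^2 - 4ac)) / (2a)
Here a = 2, b = -6, c = -10
Discriminant = b^2 - 4ac = (-6)^2 - 4(2)(-10) = 36 + 80 = 116
Since discriminant = 116 > 0, there are two real roots.
x = (6 ± 2*sqrt(29)) / 4
Simplifying: x = (3 ± sqrt(29)) / 2
Numerically: x ≈ 4.1926 or x ≈ -1.1926

x = (3 + sqrt(29)) / 2 or x = (3 - sqrt(29)) / 2


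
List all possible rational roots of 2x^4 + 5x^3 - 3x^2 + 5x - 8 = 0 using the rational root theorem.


Rational root theorem: possible roots are ±p/q where:
  p divides the constant term (-8): p ∈ {1, 2, 4, 8}
  q divides the leading coefficient (2): q ∈ {1, 2}

All possible rational roots: -8, -4, -2, -1, -1/2, 1/2, 1, 2, 4, 8

-8, -4, -2, -1, -1/2, 1/2, 1, 2, 4, 8


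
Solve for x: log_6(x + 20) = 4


Convert to exponential form: x + 20 = 6^4 = 1296
x = 1296 - 20 = 1276
Check: log_6(1276 + 20) = log_6(1296) = log_6(1296) = 4 ✓

x = 1276


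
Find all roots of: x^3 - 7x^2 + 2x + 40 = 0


Let p(x) = x^3 - 7x^2 + 2x + 40. By the rational root theorem (leading coefficient 1), any rational root is an integer divisor of 40: try ±1, ±2, ... in turn.
Test x = 1: value = 36 ≠ 0.
Test x = -1: value = 30 ≠ 0.
Test x = 2: value = 24 ≠ 0.
Test x = -2: value = 0 ✓, so (x + 2) is a factor.
Synthetic division by (x + 2): bring down 1; 1(-2) - 7 = -9; (-9)(-2) + 2 = 20; 20(-2) + 40 = 0 → quotient x^2 - 9x + 20, remainder 0.
Solve the quadratic x^2 - 9x + 20 = 0: discriminant = (-9)^2 - 4(1)(20) = 81 - 80 = 1.
sqrt(1) = 1, so x = (9 ± 1)/2: x = 5 or x = 4.
Collecting all roots found:

x = -2, x = 4, x = 5


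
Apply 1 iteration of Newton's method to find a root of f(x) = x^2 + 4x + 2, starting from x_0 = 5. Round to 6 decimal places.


Newton's method: x_(n+1) = x_n - f(x_n)/f'(x_n)
f(x) = x^2 + 4x + 2
f'(x) = 2x + 4

Iteration 1:
  f(5.000000) = 47.000000
  f'(5.000000) = 14.000000
  x_1 = 5.000000 - (47.000000)/(14.000000) = 1.642857

x_1 = 1.642857


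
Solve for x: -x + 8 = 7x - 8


Starting with: -x + 8 = 7x - 8
Move all x terms to left: (-1 - 7)x = -8 - 8
Simplify: -8x = -16
Divide both sides by -8: x = 2

x = 2


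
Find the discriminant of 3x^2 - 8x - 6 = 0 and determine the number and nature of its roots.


For ax^2 + bx + c = 0, discriminant D = b^2 - 4ac
Here a = 3, b = -8, c = -6
D = (-8)^2 - 4(3)(-6) = 64 + 72 = 136

D = 136 > 0 but not a perfect square
The equation has 2 distinct real irrational roots.

Discriminant = 136, 2 distinct real irrational roots


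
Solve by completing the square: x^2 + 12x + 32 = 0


Start: x^2 + 12x + 32 = 0
Move constant: x^2 + 12x = -32
Half of 12 is 6, squared is 36
Add 36 to both sides: x^2 + 12x + 36 = 4
(x + 6)^2 = 4
x + 6 = ±2
x = -6 + 2 = -4 or x = -6 - 2 = -8

x = -8, x = -4


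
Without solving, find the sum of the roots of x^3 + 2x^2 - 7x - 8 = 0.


By Vieta's formulas for x^3 + bx^2 + cx + d = 0:
  r1 + r2 + r3 = -b/a = -2
  r1*r2 + r1*r3 + r2*r3 = c/a = -7
  r1*r2*r3 = -d/a = 8


Sum = -2


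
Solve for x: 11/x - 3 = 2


Subtract -3 from both sides: 11/x = 5
Multiply both sides by x: 11 = 5 * x
Divide by 5: x = 11/5

x = 11/5


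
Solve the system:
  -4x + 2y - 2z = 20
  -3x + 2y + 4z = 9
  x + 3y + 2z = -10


Using Cramer's rule. Expand each determinant along the first row.
D  = (-4)*[2*2 - 4*3] - 2*[(-3)*2 - 4*1] + (-2)*[(-3)*3 - 2*1]
  = (-4)*(-8) - 2*(-10) + (-2)*(-11) = 74
Dx = 20*[2*2 - 4*3] - 2*[9*2 - 4*(-10)] + (-2)*[9*3 - 2*(-10)]
  = 20*(-8) - 2*(58) + (-2)*(47) = -370
Dy = (-4)*[9*2 - 4*(-10)] - 20*[(-3)*2 - 4*1] + (-2)*[(-3)*(-10) - 9*1]
  = (-4)*(58) - 20*(-10) + (-2)*(21) = -74
Dz = (-4)*[2*(-10) - 9*3] - 2*[(-3)*(-10) - 9*1] + 20*[(-3)*3 - 2*1]
  = (-4)*(-47) - 2*(21) + 20*(-11) = -74
x = Dx/D = -370/74 = -5, y = Dy/D = -74/74 = -1, z = Dz/D = -74/74 = -1
Check eq1: (-4)(-5) + (2)(-1) + (-2)(-1) = 20 = 20 ✓
Check eq2: (-3)(-5) + (2)(-1) + (4)(-1) = 9 = 9 ✓
Check eq3: (1)(-5) + (3)(-1) + (2)(-1) = -10 = -10 ✓

x = -5, y = -1, z = -1


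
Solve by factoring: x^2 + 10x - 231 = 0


We need two numbers that multiply to -231 and add to 10.
Those numbers are 21 and -11 (since 21 * (-11) = -231 and 21 + (-11) = 10).
So x^2 + 10x - 231 = (x + 21)(x - 11) = 0
Setting each factor to zero: x = -21 or x = 11

x = -21, x = 11


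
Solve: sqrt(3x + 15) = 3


Square both sides: 3x + 15 = 3^2 = 9
3x = 9 - 15 = -6
x = -2
Check: sqrt(3*(-2) + 15) = sqrt(9) = 3 ✓

x = -2


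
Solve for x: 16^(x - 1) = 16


Express both sides with the same base.
16 = 16^1
Since the bases match, equate exponents: x - 1 = 1
So x = 1 - (-1) = 2

x = 2


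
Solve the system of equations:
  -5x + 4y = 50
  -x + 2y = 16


Using Cramer's rule:
Determinant D = (-5)(2) - (-1)(4) = -10 + 4 = -6
Dx = (50)(2) - (16)(4) = 100 - 64 = 36
Dy = (-5)(16) - (-1)(50) = -80 + 50 = -30
x = Dx/D = 36/-6 = -6
y = Dy/D = -30/-6 = 5

x = -6, y = 5


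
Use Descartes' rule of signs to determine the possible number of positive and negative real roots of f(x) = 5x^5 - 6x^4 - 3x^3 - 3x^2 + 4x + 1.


Descartes' rule of signs:

For positive roots, count sign changes in f(x) = 5x^5 - 6x^4 - 3x^3 - 3x^2 + 4x + 1:
Signs of coefficients: +, -, -, -, +, +
Number of sign changes: 2
Possible positive real roots: 2, 0

For negative roots, examine f(-x) = -5x^5 - 6x^4 + 3x^3 - 3x^2 - 4x + 1:
Signs of coefficients: -, -, +, -, -, +
Number of sign changes: 3
Possible negative real roots: 3, 1

Positive roots: 2 or 0; Negative roots: 3 or 1


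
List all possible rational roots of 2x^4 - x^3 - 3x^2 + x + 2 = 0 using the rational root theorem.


Rational root theorem: possible roots are ±p/q where:
  p divides the constant term (2): p ∈ {1, 2}
  q divides the leading coefficient (2): q ∈ {1, 2}

All possible rational roots: -2, -1, -1/2, 1/2, 1, 2

-2, -1, -1/2, 1/2, 1, 2


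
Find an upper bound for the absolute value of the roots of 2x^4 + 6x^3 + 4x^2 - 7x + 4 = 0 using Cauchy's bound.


Cauchy's bound: all roots r satisfy |r| <= 1 + max(|a_i/a_n|) for i = 0,...,n-1
where a_n is the leading coefficient.

Coefficients: [2, 6, 4, -7, 4]
Leading coefficient a_n = 2
Ratios |a_i/a_n|: 3, 2, 7/2, 2
Maximum ratio: 7/2
Cauchy's bound: |r| <= 1 + 7/2 = 9/2

Upper bound = 9/2


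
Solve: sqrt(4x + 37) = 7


Square both sides: 4x + 37 = 7^2 = 49
4x = 49 - 37 = 12
x = 3
Check: sqrt(4*3 + 37) = sqrt(49) = 7 ✓

x = 3


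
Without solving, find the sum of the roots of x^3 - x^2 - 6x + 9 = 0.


By Vieta's formulas for x^3 + bx^2 + cx + d = 0:
  r1 + r2 + r3 = -b/a = 1
  r1*r2 + r1*r3 + r2*r3 = c/a = -6
  r1*r2*r3 = -d/a = -9


Sum = 1


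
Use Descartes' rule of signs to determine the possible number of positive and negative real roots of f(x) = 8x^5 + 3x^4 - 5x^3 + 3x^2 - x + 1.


Descartes' rule of signs:

For positive roots, count sign changes in f(x) = 8x^5 + 3x^4 - 5x^3 + 3x^2 - x + 1:
Signs of coefficients: +, +, -, +, -, +
Number of sign changes: 4
Possible positive real roots: 4, 2, 0

For negative roots, examine f(-x) = -8x^5 + 3x^4 + 5x^3 + 3x^2 + x + 1:
Signs of coefficients: -, +, +, +, +, +
Number of sign changes: 1
Possible negative real roots: 1

Positive roots: 4 or 2 or 0; Negative roots: 1


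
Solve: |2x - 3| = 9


An absolute value equation |expr| = 9 gives two cases:
Case 1: 2x - 3 = 9
  2x = 12, so x = 6
Case 2: 2x - 3 = -9
  2x = -6, so x = -3

x = -3, x = 6


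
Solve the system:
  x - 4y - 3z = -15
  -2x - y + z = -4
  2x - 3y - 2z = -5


Using Cramer's rule. Expand each determinant along the first row.
D  = 1*[(-1)*(-2) - 1*(-3)] - (-4)*[(-2)*(-2) - 1*2] + (-3)*[(-2)*(-3) - (-1)*2]
  = 1*(5) - (-4)*(2) + (-3)*(8) = -11
Dx = (-15)*[(-1)*(-2) - 1*(-3)] - (-4)*[(-4)*(-2) - 1*(-5)] + (-3)*[(-4)*(-3) - (-1)*(-5)]
  = (-15)*(5) - (-4)*(13) + (-3)*(7) = -44
Dy = 1*[(-4)*(-2) - 1*(-5)] - (-15)*[(-2)*(-2) - 1*2] + (-3)*[(-2)*(-5) - (-4)*2]
  = 1*(13) - (-15)*(2) + (-3)*(18) = -11
Dz = 1*[(-1)*(-5) - (-4)*(-3)] - (-4)*[(-2)*(-5) - (-4)*2] + (-15)*[(-2)*(-3) - (-1)*2]
  = 1*(-7) - (-4)*(18) + (-15)*(8) = -55
x = Dx/D = -44/-11 = 4, y = Dy/D = -11/-11 = 1, z = Dz/D = -55/-11 = 5
Check eq1: (1)(4) + (-4)(1) + (-3)(5) = -15 = -15 ✓
Check eq2: (-2)(4) + (-1)(1) + (1)(5) = -4 = -4 ✓
Check eq3: (2)(4) + (-3)(1) + (-2)(5) = -5 = -5 ✓

x = 4, y = 1, z = 5


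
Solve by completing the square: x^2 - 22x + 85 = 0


Start: x^2 - 22x + 85 = 0
Move constant: x^2 - 22x = -85
Half of -22 is -11, squared is 121
Add 121 to both sides: x^2 - 22x + 121 = 36
(x - 11)^2 = 36
x - 11 = ±6
x = 11 + 6 = 17 or x = 11 - 6 = 5

x = 5, x = 17


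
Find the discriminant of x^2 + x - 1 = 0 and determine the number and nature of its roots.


For ax^2 + bx + c = 0, discriminant D = b^2 - 4ac
Here a = 1, b = 1, c = -1
D = (1)^2 - 4(1)(-1) = 1 + 4 = 5

D = 5 > 0 but not a perfect square
The equation has 2 distinct real irrational roots.

Discriminant = 5, 2 distinct real irrational roots


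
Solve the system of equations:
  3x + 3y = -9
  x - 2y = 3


Using Cramer's rule:
Determinant D = (3)(-2) - (1)(3) = -6 - 3 = -9
Dx = (-9)(-2) - (3)(3) = 18 - 9 = 9
Dy = (3)(3) - (1)(-9) = 9 + 9 = 18
x = Dx/D = 9/-9 = -1
y = Dy/D = 18/-9 = -2

x = -1, y = -2


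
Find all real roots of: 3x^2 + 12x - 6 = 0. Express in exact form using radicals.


Using the quadratic formula: x = (-b ± sqrt(b^2 - 4ac)) / (2a)
Here a = 3, b = 12, c = -6
Discriminant = b^2 - 4ac = 12^2 - 4(3)(-6) = 144 + 72 = 216
Since discriminant = 216 > 0, there are two real roots.
x = (-12 ± 6*sqrt(6)) / 6
Simplifying: x = -2 ± sqrt(6)
Numerically: x ≈ 0.4495 or x ≈ -4.4495

x = -2 + sqrt(6) or x = -2 - sqrt(6)


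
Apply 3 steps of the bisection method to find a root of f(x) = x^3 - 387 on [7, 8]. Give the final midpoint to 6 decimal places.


f(x) = x^3 - 387
f(7) = -44 < 0
f(8) = 125 > 0

Step 1: midpoint = (7.000000 + 8.000000)/2 = 7.500000
  f(7.500000) = 34.875000
  f(mid) > 0, so root is in [7.000000, 7.500000]

Step 2: midpoint = (7.000000 + 7.500000)/2 = 7.250000
  f(7.250000) = -5.921875
  f(mid) < 0, so root is in [7.250000, 7.500000]

Step 3: midpoint = (7.250000 + 7.500000)/2 = 7.375000
  f(7.375000) = 14.130859
  f(mid) > 0, so root is in [7.250000, 7.375000]

midpoint = 7.375000


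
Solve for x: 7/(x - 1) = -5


Multiply both sides by (x - 1): 7 = -5(x - 1)
Distribute: 7 = -5x + 5
-5x = 7 - 5 = 2
x = -2/5

x = -2/5


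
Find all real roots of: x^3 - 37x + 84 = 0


Let p(x) = x^3 - 37x + 84. By the rational root theorem (leading coefficient 1), any rational root is an integer divisor of 84: try ±1, ±2, ... in turn.
Test x = 1: value = 48 ≠ 0.
Test x = -1: value = 120 ≠ 0.
Test x = 2: value = 18 ≠ 0.
Test x = -2: value = 150 ≠ 0.
Test x = 3: value = 0 ✓, so (x - 3) is a factor.
Synthetic division by (x - 3): bring down 1; 1(3) + 0 = 3; 3(3) - 37 = -28; (-28)(3) + 84 = 0 → quotient x^2 + 3x - 28, remainder 0.
Solve the quadratic x^2 + 3x - 28 = 0: discriminant = 3^2 - 4(1)(-28) = 9 + 112 = 121.
sqrt(121) = 11, so x = (-3 ± 11)/2: x = 4 or x = -7.

x = -7, x = 3, x = 4


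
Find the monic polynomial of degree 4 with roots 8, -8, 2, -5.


A monic polynomial with roots 8, -8, 2, -5 is:
p(x) = (x - 8)(x + 8)(x - 2)(x + 5)
After multiplying by (x - 8): x - 8
After multiplying by (x + 8): x^2 - 64
After multiplying by (x - 2): x^3 - 2x^2 - 64x + 128
After multiplying by (x + 5): x^4 + 3x^3 - 74x^2 - 192x + 640

x^4 + 3x^3 - 74x^2 - 192x + 640


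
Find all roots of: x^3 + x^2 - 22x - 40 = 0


Let p(x) = x^3 + x^2 - 22x - 40. By the rational root theorem (leading coefficient 1), any rational root is an integer divisor of 40: try ±1, ±2, ... in turn.
Test x = 1: value = -60 ≠ 0.
Test x = -1: value = -18 ≠ 0.
Test x = 2: value = -72 ≠ 0.
Test x = -2: value = 0 ✓, so (x + 2) is a factor.
Synthetic division by (x + 2): bring down 1; 1(-2) + 1 = -1; (-1)(-2) - 22 = -20; (-20)(-2) - 40 = 0 → quotient x^2 - x - 20, remainder 0.
Solve the quadratic x^2 - x - 20 = 0: discriminant = (-1)^2 - 4(1)(-20) = 1 + 80 = 81.
sqrt(81) = 9, so x = (1 ± 9)/2: x = 5 or x = -4.
Collecting all roots found:

x = -4, x = -2, x = 5


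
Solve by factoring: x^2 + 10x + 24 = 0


We need two numbers that multiply to 24 and add to 10.
Those numbers are 4 and 6 (since 4 * 6 = 24 and 4 + 6 = 10).
So x^2 + 10x + 24 = (x + 4)(x + 6) = 0
Setting each factor to zero: x = -4 or x = -6

x = -6, x = -4


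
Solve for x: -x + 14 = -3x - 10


Starting with: -x + 14 = -3x - 10
Move all x terms to left: (-1 + 3)x = -10 - 14
Simplify: 2x = -24
Divide both sides by 2: x = -12

x = -12


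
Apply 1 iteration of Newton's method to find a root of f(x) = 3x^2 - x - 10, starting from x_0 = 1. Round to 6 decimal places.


Newton's method: x_(n+1) = x_n - f(x_n)/f'(x_n)
f(x) = 3x^2 - x - 10
f'(x) = 6x - 1

Iteration 1:
  f(1.000000) = -8.000000
  f'(1.000000) = 5.000000
  x_1 = 1.000000 - (-8.000000)/(5.000000) = 2.600000

x_1 = 2.600000


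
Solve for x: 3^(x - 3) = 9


Express both sides with the same base.
9 = 3^2
Since the bases match, equate exponents: x - 3 = 2
So x = 2 - (-3) = 5

x = 5


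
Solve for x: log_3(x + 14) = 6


Convert to exponential form: x + 14 = 3^6 = 729
x = 729 - 14 = 715
Check: log_3(715 + 14) = log_3(729) = log_3(729) = 6 ✓

x = 715


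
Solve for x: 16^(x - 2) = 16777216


Express both sides with the same base.
16777216 = 16^6
Since the bases match, equate exponents: x - 2 = 6
So x = 6 - (-2) = 8

x = 8


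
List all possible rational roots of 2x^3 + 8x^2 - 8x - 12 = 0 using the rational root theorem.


Rational root theorem: possible roots are ±p/q where:
  p divides the constant term (-12): p ∈ {1, 2, 3, 4, 6, 12}
  q divides the leading coefficient (2): q ∈ {1, 2}

All possible rational roots: -12, -6, -4, -3, -2, -3/2, -1, -1/2, 1/2, 1, 3/2, 2, 3, 4, 6, 12

-12, -6, -4, -3, -2, -3/2, -1, -1/2, 1/2, 1, 3/2, 2, 3, 4, 6, 12


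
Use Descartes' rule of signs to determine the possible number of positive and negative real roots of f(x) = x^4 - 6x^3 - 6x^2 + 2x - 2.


Descartes' rule of signs:

For positive roots, count sign changes in f(x) = x^4 - 6x^3 - 6x^2 + 2x - 2:
Signs of coefficients: +, -, -, +, -
Number of sign changes: 3
Possible positive real roots: 3, 1

For negative roots, examine f(-x) = x^4 + 6x^3 - 6x^2 - 2x - 2:
Signs of coefficients: +, +, -, -, -
Number of sign changes: 1
Possible negative real roots: 1

Positive roots: 3 or 1; Negative roots: 1


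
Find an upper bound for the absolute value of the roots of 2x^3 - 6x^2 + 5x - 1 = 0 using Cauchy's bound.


Cauchy's bound: all roots r satisfy |r| <= 1 + max(|a_i/a_n|) for i = 0,...,n-1
where a_n is the leading coefficient.

Coefficients: [2, -6, 5, -1]
Leading coefficient a_n = 2
Ratios |a_i/a_n|: 3, 5/2, 1/2
Maximum ratio: 3
Cauchy's bound: |r| <= 1 + 3 = 4

Upper bound = 4


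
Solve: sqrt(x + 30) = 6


Square both sides: x + 30 = 6^2 = 36
x = 36 - 30 = 6
x = 6
Check: sqrt(1*6 + 30) = sqrt(36) = 6 ✓

x = 6


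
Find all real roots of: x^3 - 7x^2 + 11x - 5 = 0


Let p(x) = x^3 - 7x^2 + 11x - 5. By the rational root theorem (leading coefficient 1), any rational root is an integer divisor of 5: try ±1, ±2, ... in turn.
Test x = 1: value = 0 ✓, so (x - 1) is a factor.
Synthetic division by (x - 1): bring down 1; 1(1) - 7 = -6; (-6)(1) + 11 = 5; 5(1) - 5 = 0 → quotient x^2 - 6x + 5, remainder 0.
Solve the quadratic x^2 - 6x + 5 = 0: discriminant = (-6)^2 - 4(1)(5) = 36 - 20 = 16.
sqrt(16) = 4, so x = (6 ± 4)/2: x = 5 or x = 1.

x = 1 (multiplicity 2), x = 5


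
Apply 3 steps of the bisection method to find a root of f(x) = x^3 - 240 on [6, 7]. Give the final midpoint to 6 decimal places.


f(x) = x^3 - 240
f(6) = -24 < 0
f(7) = 103 > 0

Step 1: midpoint = (6.000000 + 7.000000)/2 = 6.500000
  f(6.500000) = 34.625000
  f(mid) > 0, so root is in [6.000000, 6.500000]

Step 2: midpoint = (6.000000 + 6.500000)/2 = 6.250000
  f(6.250000) = 4.140625
  f(mid) > 0, so root is in [6.000000, 6.250000]

Step 3: midpoint = (6.000000 + 6.250000)/2 = 6.125000
  f(6.125000) = -10.216797
  f(mid) < 0, so root is in [6.125000, 6.250000]

midpoint = 6.125000


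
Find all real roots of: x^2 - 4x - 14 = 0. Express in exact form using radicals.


Using the quadratic formula: x = (-b ± sqrt(b^2 - 4ac)) / (2a)
Here a = 1, b = -4, c = -14
Discriminant = b^2 - 4ac = (-4)^2 - 4(1)(-14) = 16 + 56 = 72
Since discriminant = 72 > 0, there are two real roots.
x = (4 ± 6*sqrt(2)) / 2
Simplifying: x = 2 ± 3*sqrt(2)
Numerically: x ≈ 6.2426 or x ≈ -2.2426

x = 2 + 3*sqrt(2) or x = 2 - 3*sqrt(2)


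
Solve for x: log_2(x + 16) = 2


Convert to exponential form: x + 16 = 2^2 = 4
x = 4 - 16 = -12
Check: log_2(-12 + 16) = log_2(4) = log_2(4) = 2 ✓

x = -12


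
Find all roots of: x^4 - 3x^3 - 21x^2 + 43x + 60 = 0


Let p(x) = x^4 - 3x^3 - 21x^2 + 43x + 60. By the rational root theorem (leading coefficient 1), any rational root is an integer divisor of 60: try ±1, ±2, ... in turn.
Test x = 1: value = 80 ≠ 0.
Test x = -1: value = 0 ✓, so (x + 1) is a factor.
Synthetic division by (x + 1): bring down 1; 1(-1) - 3 = -4; (-4)(-1) - 21 = -17; (-17)(-1) + 43 = 60; 60(-1) + 60 = 0 → quotient x^3 - 4x^2 - 17x + 60, remainder 0.
Continue with the quotient x^3 - 4x^2 - 17x + 60 (candidates must divide 60; re-test x = -1 first in case it repeats).
Test x = -1: value = 72 ≠ 0.
Test x = 2: value = 18 ≠ 0.
Test x = -2: value = 70 ≠ 0.
Test x = 3: value = 0 ✓, so (x - 3) is a factor.
Synthetic division by (x - 3): bring down 1; 1(3) - 4 = -1; (-1)(3) - 17 = -20; (-20)(3) + 60 = 0 → quotient x^2 - x - 20, remainder 0.
Solve the quadratic x^2 - x - 20 = 0: discriminant = (-1)^2 - 4(1)(-20) = 1 + 80 = 81.
sqrt(81) = 9, so x = (1 ± 9)/2: x = 5 or x = -4.
Collecting all roots found:

x = -4, x = -1, x = 3, x = 5


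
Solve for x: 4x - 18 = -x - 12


Starting with: 4x - 18 = -x - 12
Move all x terms to left: (4 + 1)x = -12 + 18
Simplify: 5x = 6
Divide both sides by 5: x = 6/5

x = 6/5


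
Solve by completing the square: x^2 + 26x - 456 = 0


Start: x^2 + 26x - 456 = 0
Move constant: x^2 + 26x = 456
Half of 26 is 13, squared is 169
Add 169 to both sides: x^2 + 26x + 169 = 625
(x + 13)^2 = 625
x + 13 = ±25
x = -13 + 25 = 12 or x = -13 - 25 = -38

x = -38, x = 12


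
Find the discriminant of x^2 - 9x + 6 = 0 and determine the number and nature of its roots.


For ax^2 + bx + c = 0, discriminant D = b^2 - 4ac
Here a = 1, b = -9, c = 6
D = (-9)^2 - 4(1)(6) = 81 - 24 = 57

D = 57 > 0 but not a perfect square
The equation has 2 distinct real irrational roots.

Discriminant = 57, 2 distinct real irrational roots


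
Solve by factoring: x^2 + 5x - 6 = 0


We need two numbers that multiply to -6 and add to 5.
Those numbers are 6 and -1 (since 6 * (-1) = -6 and 6 + (-1) = 5).
So x^2 + 5x - 6 = (x + 6)(x - 1) = 0
Setting each factor to zero: x = -6 or x = 1

x = -6, x = 1


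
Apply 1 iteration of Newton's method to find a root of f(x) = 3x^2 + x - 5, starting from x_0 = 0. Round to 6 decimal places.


Newton's method: x_(n+1) = x_n - f(x_n)/f'(x_n)
f(x) = 3x^2 + x - 5
f'(x) = 6x + 1

Iteration 1:
  f(0.000000) = -5.000000
  f'(0.000000) = 1.000000
  x_1 = 0.000000 - (-5.000000)/(1.000000) = 5.000000

x_1 = 5.000000


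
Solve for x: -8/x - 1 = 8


Subtract -1 from both sides: -8/x = 9
Multiply both sides by x: -8 = 9 * x
Divide by 9: x = -8/9

x = -8/9


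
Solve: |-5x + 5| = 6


An absolute value equation |expr| = 6 gives two cases:
Case 1: -5x + 5 = 6
  -5x = 1, so x = -1/5
Case 2: -5x + 5 = -6
  -5x = -11, so x = 11/5

x = -1/5, x = 11/5


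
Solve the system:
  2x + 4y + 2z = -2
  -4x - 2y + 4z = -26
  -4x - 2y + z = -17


Using Cramer's rule. Expand each determinant along the first row.
D  = 2*[(-2)*1 - 4*(-2)] - 4*[(-4)*1 - 4*(-4)] + 2*[(-4)*(-2) - (-2)*(-4)]
  = 2*(6) - 4*(12) + 2*(0) = -36
Dx = (-2)*[(-2)*1 - 4*(-2)] - 4*[(-26)*1 - 4*(-17)] + 2*[(-26)*(-2) - (-2)*(-17)]
  = (-2)*(6) - 4*(42) + 2*(18) = -144
Dy = 2*[(-26)*1 - 4*(-17)] - (-2)*[(-4)*1 - 4*(-4)] + 2*[(-4)*(-17) - (-26)*(-4)]
  = 2*(42) - (-2)*(12) + 2*(-36) = 36
Dz = 2*[(-2)*(-17) - (-26)*(-2)] - 4*[(-4)*(-17) - (-26)*(-4)] + (-2)*[(-4)*(-2) - (-2)*(-4)]
  = 2*(-18) - 4*(-36) + (-2)*(0) = 108
x = Dx/D = -144/-36 = 4, y = Dy/D = 36/-36 = -1, z = Dz/D = 108/-36 = -3
Check eq1: (2)(4) + (4)(-1) + (2)(-3) = -2 = -2 ✓
Check eq2: (-4)(4) + (-2)(-1) + (4)(-3) = -26 = -26 ✓
Check eq3: (-4)(4) + (-2)(-1) + (1)(-3) = -17 = -17 ✓

x = 4, y = -1, z = -3


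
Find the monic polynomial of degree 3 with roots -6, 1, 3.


A monic polynomial with roots -6, 1, 3 is:
p(x) = (x + 6)(x - 1)(x - 3)
After multiplying by (x + 6): x + 6
After multiplying by (x - 1): x^2 + 5x - 6
After multiplying by (x - 3): x^3 + 2x^2 - 21x + 18

x^3 + 2x^2 - 21x + 18


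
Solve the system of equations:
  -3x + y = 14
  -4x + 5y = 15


Using Cramer's rule:
Determinant D = (-3)(5) - (-4)(1) = -15 + 4 = -11
Dx = (14)(5) - (15)(1) = 70 - 15 = 55
Dy = (-3)(15) - (-4)(14) = -45 + 56 = 11
x = Dx/D = 55/-11 = -5
y = Dy/D = 11/-11 = -1

x = -5, y = -1


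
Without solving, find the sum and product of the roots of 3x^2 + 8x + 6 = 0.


By Vieta's formulas for ax^2 + bx + c = 0:
  Sum of roots = -b/a
  Product of roots = c/a

Here a = 3, b = 8, c = 6
Sum = -(8)/3 = -8/3
Product = 6/3 = 2

Sum = -8/3, Product = 2


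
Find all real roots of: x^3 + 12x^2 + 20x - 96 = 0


Let p(x) = x^3 + 12x^2 + 20x - 96. By the rational root theorem (leading coefficient 1), any rational root is an integer divisor of 96: try ±1, ±2, ... in turn.
Test x = 1: value = -63 ≠ 0.
Test x = -1: value = -105 ≠ 0.
Test x = 2: value = 0 ✓, so (x - 2) is a factor.
Synthetic division by (x - 2): bring down 1; 1(2) + 12 = 14; 14(2) + 20 = 48; 48(2) - 96 = 0 → quotient x^2 + 14x + 48, remainder 0.
Solve the quadratic x^2 + 14x + 48 = 0: discriminant = 14^2 - 4(1)(48) = 196 - 192 = 4.
sqrt(4) = 2, so x = (-14 ± 2)/2: x = -6 or x = -8.

x = -8, x = -6, x = 2


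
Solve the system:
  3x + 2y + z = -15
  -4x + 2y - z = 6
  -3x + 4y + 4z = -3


Using Cramer's rule. Expand each determinant along the first row.
D  = 3*[2*4 - (-1)*4] - 2*[(-4)*4 - (-1)*(-3)] + 1*[(-4)*4 - 2*(-3)]
  = 3*(12) - 2*(-19) + 1*(-10) = 64
Dx = (-15)*[2*4 - (-1)*4] - 2*[6*4 - (-1)*(-3)] + 1*[6*4 - 2*(-3)]
  = (-15)*(12) - 2*(21) + 1*(30) = -192
Dy = 3*[6*4 - (-1)*(-3)] - (-15)*[(-4)*4 - (-1)*(-3)] + 1*[(-4)*(-3) - 6*(-3)]
  = 3*(21) - (-15)*(-19) + 1*(30) = -192
Dz = 3*[2*(-3) - 6*4] - 2*[(-4)*(-3) - 6*(-3)] + (-15)*[(-4)*4 - 2*(-3)]
  = 3*(-30) - 2*(30) + (-15)*(-10) = 0
x = Dx/D = -192/64 = -3, y = Dy/D = -192/64 = -3, z = Dz/D = 0/64 = 0
Check eq1: (3)(-3) + (2)(-3) + (1)(0) = -15 = -15 ✓
Check eq2: (-4)(-3) + (2)(-3) + (-1)(0) = 6 = 6 ✓
Check eq3: (-3)(-3) + (4)(-3) + (4)(0) = -3 = -3 ✓

x = -3, y = -3, z = 0


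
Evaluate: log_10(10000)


We need the exponent such that 10^? = 10000
10^4 = 10000
Therefore log_10(10000) = 4

4


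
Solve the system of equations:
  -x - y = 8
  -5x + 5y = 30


Using Cramer's rule:
Determinant D = (-1)(5) - (-5)(-1) = -5 - 5 = -10
Dx = (8)(5) - (30)(-1) = 40 + 30 = 70
Dy = (-1)(30) - (-5)(8) = -30 + 40 = 10
x = Dx/D = 70/-10 = -7
y = Dy/D = 10/-10 = -1

x = -7, y = -1


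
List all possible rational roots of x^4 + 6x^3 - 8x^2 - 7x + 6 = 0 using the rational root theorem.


Rational root theorem: possible roots are ±p/q where:
  p divides the constant term (6): p ∈ {1, 2, 3, 6}
  q divides the leading coefficient (1): q ∈ {1}

All possible rational roots: -6, -3, -2, -1, 1, 2, 3, 6

-6, -3, -2, -1, 1, 2, 3, 6


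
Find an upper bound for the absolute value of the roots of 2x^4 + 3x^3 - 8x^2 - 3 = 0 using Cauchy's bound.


Cauchy's bound: all roots r satisfy |r| <= 1 + max(|a_i/a_n|) for i = 0,...,n-1
where a_n is the leading coefficient.

Coefficients: [2, 3, -8, 0, -3]
Leading coefficient a_n = 2
Ratios |a_i/a_n|: 3/2, 4, 0, 3/2
Maximum ratio: 4
Cauchy's bound: |r| <= 1 + 4 = 5

Upper bound = 5


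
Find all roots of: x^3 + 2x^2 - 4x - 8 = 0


Let p(x) = x^3 + 2x^2 - 4x - 8. By the rational root theorem (leading coefficient 1), any rational root is an integer divisor of 8: try ±1, ±2, ... in turn.
Test x = 1: value = -9 ≠ 0.
Test x = -1: value = -3 ≠ 0.
Test x = 2: value = 0 ✓, so (x - 2) is a factor.
Synthetic division by (x - 2): bring down 1; 1(2) + 2 = 4; 4(2) - 4 = 4; 4(2) - 8 = 0 → quotient x^2 + 4x + 4, remainder 0.
Solve the quadratic x^2 + 4x + 4 = 0: discriminant = 4^2 - 4(1)(4) = 16 - 16 = 0.
Discriminant = 0, so a double root: x = -4/2 = -2.
Collecting all roots found:

x = -2 (multiplicity 2), x = 2


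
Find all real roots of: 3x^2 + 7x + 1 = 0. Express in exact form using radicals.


Using the quadratic formula: x = (-b ± sqrt(b^2 - 4ac)) / (2a)
Here a = 3, b = 7, c = 1
Discriminant = b^2 - 4ac = 7^2 - 4(3)(1) = 49 - 12 = 37
Since discriminant = 37 > 0, there are two real roots.
x = (-7 ± sqrt(37)) / 6
Numerically: x ≈ -0.1529 or x ≈ -2.1805

x = (-7 + sqrt(37)) / 6 or x = (-7 - sqrt(37)) / 6


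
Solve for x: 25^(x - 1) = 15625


Express both sides with the same base.
15625 = 25^3
Since the bases match, equate exponents: x - 1 = 3
So x = 3 - (-1) = 4

x = 4


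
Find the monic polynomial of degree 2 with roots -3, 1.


A monic polynomial with roots -3, 1 is:
p(x) = (x + 3)(x - 1)
After multiplying by (x + 3): x + 3
After multiplying by (x - 1): x^2 + 2x - 3

x^2 + 2x - 3


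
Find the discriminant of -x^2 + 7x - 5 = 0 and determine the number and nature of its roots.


For ax^2 + bx + c = 0, discriminant D = b^2 - 4ac
Here a = -1, b = 7, c = -5
D = (7)^2 - 4(-1)(-5) = 49 - 20 = 29

D = 29 > 0 but not a perfect square
The equation has 2 distinct real irrational roots.

Discriminant = 29, 2 distinct real irrational roots


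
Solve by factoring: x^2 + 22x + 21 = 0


We need two numbers that multiply to 21 and add to 22.
Those numbers are 21 and 1 (since 21 * 1 = 21 and 21 + 1 = 22).
So x^2 + 22x + 21 = (x + 21)(x + 1) = 0
Setting each factor to zero: x = -21 or x = -1

x = -21, x = -1


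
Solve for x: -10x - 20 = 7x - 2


Starting with: -10x - 20 = 7x - 2
Move all x terms to left: (-10 - 7)x = -2 + 20
Simplify: -17x = 18
Divide both sides by -17: x = -18/17

x = -18/17


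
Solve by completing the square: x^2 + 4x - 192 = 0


Start: x^2 + 4x - 192 = 0
Move constant: x^2 + 4x = 192
Half of 4 is 2, squared is 4
Add 4 to both sides: x^2 + 4x + 4 = 196
(x + 2)^2 = 196
x + 2 = ±14
x = -2 + 14 = 12 or x = -2 - 14 = -16

x = -16, x = 12


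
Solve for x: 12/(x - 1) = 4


Multiply both sides by (x - 1): 12 = 4(x - 1)
Distribute: 12 = 4x - 4
4x = 12 + 4 = 16
x = 4

x = 4


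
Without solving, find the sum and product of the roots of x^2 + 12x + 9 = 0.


By Vieta's formulas for ax^2 + bx + c = 0:
  Sum of roots = -b/a
  Product of roots = c/a

Here a = 1, b = 12, c = 9
Sum = -(12)/1 = -12
Product = 9/1 = 9

Sum = -12, Product = 9


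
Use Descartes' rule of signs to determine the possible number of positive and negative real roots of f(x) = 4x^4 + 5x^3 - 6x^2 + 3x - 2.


Descartes' rule of signs:

For positive roots, count sign changes in f(x) = 4x^4 + 5x^3 - 6x^2 + 3x - 2:
Signs of coefficients: +, +, -, +, -
Number of sign changes: 3
Possible positive real roots: 3, 1

For negative roots, examine f(-x) = 4x^4 - 5x^3 - 6x^2 - 3x - 2:
Signs of coefficients: +, -, -, -, -
Number of sign changes: 1
Possible negative real roots: 1

Positive roots: 3 or 1; Negative roots: 1


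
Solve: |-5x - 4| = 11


An absolute value equation |expr| = 11 gives two cases:
Case 1: -5x - 4 = 11
  -5x = 15, so x = -3
Case 2: -5x - 4 = -11
  -5x = -7, so x = 7/5

x = -3, x = 7/5


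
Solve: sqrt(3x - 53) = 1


Square both sides: 3x - 53 = 1^2 = 1
3x = 1 + 53 = 54
x = 18
Check: sqrt(3*18 - 53) = sqrt(1) = 1 ✓

x = 18


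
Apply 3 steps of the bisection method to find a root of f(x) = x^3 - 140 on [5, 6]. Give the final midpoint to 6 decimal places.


f(x) = x^3 - 140
f(5) = -15 < 0
f(6) = 76 > 0

Step 1: midpoint = (5.000000 + 6.000000)/2 = 5.500000
  f(5.500000) = 26.375000
  f(mid) > 0, so root is in [5.000000, 5.500000]

Step 2: midpoint = (5.000000 + 5.500000)/2 = 5.250000
  f(5.250000) = 4.703125
  f(mid) > 0, so root is in [5.000000, 5.250000]

Step 3: midpoint = (5.000000 + 5.250000)/2 = 5.125000
  f(5.125000) = -5.388672
  f(mid) < 0, so root is in [5.125000, 5.250000]

midpoint = 5.125000


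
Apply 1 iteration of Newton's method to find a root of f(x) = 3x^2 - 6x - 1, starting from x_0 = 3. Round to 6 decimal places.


Newton's method: x_(n+1) = x_n - f(x_n)/f'(x_n)
f(x) = 3x^2 - 6x - 1
f'(x) = 6x - 6

Iteration 1:
  f(3.000000) = 8.000000
  f'(3.000000) = 12.000000
  x_1 = 3.000000 - (8.000000)/(12.000000) = 2.333333

x_1 = 2.333333


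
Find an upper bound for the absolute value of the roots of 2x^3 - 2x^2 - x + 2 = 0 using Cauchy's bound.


Cauchy's bound: all roots r satisfy |r| <= 1 + max(|a_i/a_n|) for i = 0,...,n-1
where a_n is the leading coefficient.

Coefficients: [2, -2, -1, 2]
Leading coefficient a_n = 2
Ratios |a_i/a_n|: 1, 1/2, 1
Maximum ratio: 1
Cauchy's bound: |r| <= 1 + 1 = 2

Upper bound = 2


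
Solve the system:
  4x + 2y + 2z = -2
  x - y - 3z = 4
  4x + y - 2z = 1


Using Cramer's rule. Expand each determinant along the first row.
D  = 4*[(-1)*(-2) - (-3)*1] - 2*[1*(-2) - (-3)*4] + 2*[1*1 - (-1)*4]
  = 4*(5) - 2*(10) + 2*(5) = 10
Dx = (-2)*[(-1)*(-2) - (-3)*1] - 2*[4*(-2) - (-3)*1] + 2*[4*1 - (-1)*1]
  = (-2)*(5) - 2*(-5) + 2*(5) = 10
Dy = 4*[4*(-2) - (-3)*1] - (-2)*[1*(-2) - (-3)*4] + 2*[1*1 - 4*4]
  = 4*(-5) - (-2)*(10) + 2*(-15) = -30
Dz = 4*[(-1)*1 - 4*1] - 2*[1*1 - 4*4] + (-2)*[1*1 - (-1)*4]
  = 4*(-5) - 2*(-15) + (-2)*(5) = 0
x = Dx/D = 10/10 = 1, y = Dy/D = -30/10 = -3, z = Dz/D = 0/10 = 0
Check eq1: (4)(1) + (2)(-3) + (2)(0) = -2 = -2 ✓
Check eq2: (1)(1) + (-1)(-3) + (-3)(0) = 4 = 4 ✓
Check eq3: (4)(1) + (1)(-3) + (-2)(0) = 1 = 1 ✓

x = 1, y = -3, z = 0


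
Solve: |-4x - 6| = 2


An absolute value equation |expr| = 2 gives two cases:
Case 1: -4x - 6 = 2
  -4x = 8, so x = -2
Case 2: -4x - 6 = -2
  -4x = 4, so x = -1

x = -2, x = -1


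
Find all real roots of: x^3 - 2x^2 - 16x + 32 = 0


Let p(x) = x^3 - 2x^2 - 16x + 32. By the rational root theorem (leading coefficient 1), any rational root is an integer divisor of 32: try ±1, ±2, ... in turn.
Test x = 1: value = 15 ≠ 0.
Test x = -1: value = 45 ≠ 0.
Test x = 2: value = 0 ✓, so (x - 2) is a factor.
Synthetic division by (x - 2): bring down 1; 1(2) - 2 = 0; 0(2) - 16 = -16; (-16)(2) + 32 = 0 → quotient x^2 - 16, remainder 0.
Solve the quadratic x^2 - 16 = 0: discriminant = 0^2 - 4(1)(-16) = 0 + 64 = 64.
sqrt(64) = 8, so x = (0 ± 8)/2: x = 4 or x = -4.

x = -4, x = 2, x = 4


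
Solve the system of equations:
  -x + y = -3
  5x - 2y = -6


Using Cramer's rule:
Determinant D = (-1)(-2) - (5)(1) = 2 - 5 = -3
Dx = (-3)(-2) - (-6)(1) = 6 + 6 = 12
Dy = (-1)(-6) - (5)(-3) = 6 + 15 = 21
x = Dx/D = 12/-3 = -4
y = Dy/D = 21/-3 = -7

x = -4, y = -7


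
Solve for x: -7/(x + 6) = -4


Multiply both sides by (x + 6): -7 = -4(x + 6)
Distribute: -7 = -4x - 24
-4x = -7 + 24 = 17
x = -17/4

x = -17/4


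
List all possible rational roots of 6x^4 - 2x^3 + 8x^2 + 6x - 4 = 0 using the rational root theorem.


Rational root theorem: possible roots are ±p/q where:
  p divides the constant term (-4): p ∈ {1, 2, 4}
  q divides the leading coefficient (6): q ∈ {1, 2, 3, 6}

All possible rational roots: -4, -2, -4/3, -1, -2/3, -1/2, -1/3, -1/6, 1/6, 1/3, 1/2, 2/3, 1, 4/3, 2, 4

-4, -2, -4/3, -1, -2/3, -1/2, -1/3, -1/6, 1/6, 1/3, 1/2, 2/3, 1, 4/3, 2, 4
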